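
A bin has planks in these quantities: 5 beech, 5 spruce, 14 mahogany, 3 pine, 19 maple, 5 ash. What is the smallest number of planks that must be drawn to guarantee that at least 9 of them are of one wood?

An adversary could hand out at most 8 planks per wood (4 woods run out sooner): 5 + 5 + 8 + 3 + 8 + 5 = 34 planks and still no wood has 9.
One more plank lands in a wood already at 8, so 35 draws are enough and 34 are not.

35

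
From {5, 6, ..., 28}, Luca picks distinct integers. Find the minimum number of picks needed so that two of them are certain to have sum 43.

18

Two chosen integers sum to 43 exactly when both halves of some pair {x, 43−x} with 15 ≤ x ≤ 43−x ≤ 28 are chosen — 7 such pairs.
The remaining 10 elements (those with no distinct partner in range) can never complete a 43-sum, so the worst case takes all of them and one from each pair: 10 + 7 = 17.
By the pigeonhole principle, the 18th integer has to be the second member of some pair, so 17 + 1 = 18.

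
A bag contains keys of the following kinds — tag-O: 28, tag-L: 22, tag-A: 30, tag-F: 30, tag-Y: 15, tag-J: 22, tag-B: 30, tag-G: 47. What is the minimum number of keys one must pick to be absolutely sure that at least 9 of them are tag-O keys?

205

In the worst case for collecting tag-O keys, every non-tag-O key comes out first.
There are 22 + 30 + 30 + 15 + 22 + 30 + 47 = 196 non-tag-O keys altogether.
After those, each further key must be tag-O, so 196 + 9 = 205 draws guarantee 9 tag-O keys.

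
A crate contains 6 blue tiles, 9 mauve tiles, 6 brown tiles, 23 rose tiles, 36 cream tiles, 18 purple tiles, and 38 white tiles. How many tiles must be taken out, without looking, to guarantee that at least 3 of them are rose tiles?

In the worst case for collecting rose tiles, every non-rose tile comes out first.
There are 6 + 9 + 6 + 36 + 18 + 38 = 113 non-rose tiles altogether.
After those, each further tile must be rose, so 113 + 3 = 116 draws guarantee 3 rose tiles.

116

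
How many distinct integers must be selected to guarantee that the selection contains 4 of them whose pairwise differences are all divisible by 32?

97

Integers whose pairwise differences are multiples of 32 are exactly those sharing a remainder mod 32. By pigeonhole, the 32 residue classes mod 32 are the pigeonholes.
With 96 integers one could put 3 in each residue class and have no class reach 4.
The 97th integer pushes some class to 4, so 32·3 + 1 = 97.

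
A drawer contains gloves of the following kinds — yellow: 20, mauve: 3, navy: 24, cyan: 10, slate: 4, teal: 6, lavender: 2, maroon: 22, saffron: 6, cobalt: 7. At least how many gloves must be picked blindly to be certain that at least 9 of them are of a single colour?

Pigeonhole: put each drawn glove into a box by colour. The largest draw with every box below 9 takes min(count, 8) from each colour; colours with fewer than 8 contribute all they have.
Σ min(cᵢ, 8) = 8 + 3 + 8 + 8 + 4 + 6 + 2 + 8 + 6 + 7 = 60.
Draw number 60 + 1 = 61 must push one box to 9.

61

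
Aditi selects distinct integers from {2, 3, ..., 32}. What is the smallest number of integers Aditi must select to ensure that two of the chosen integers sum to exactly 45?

A set avoiding the sum 45 can contain at most one of each pair {x, 45−x}, plus the 11 elements whose complement lies outside the range.
The integers 2, …, 22 (21 of them) are such a set: any two sum to at least 2+3 = 5 and at most 21+22 = 43 < 45.
Any 22nd integer completes one of the 10 pairs, so 22 choices force a sum of 45.

22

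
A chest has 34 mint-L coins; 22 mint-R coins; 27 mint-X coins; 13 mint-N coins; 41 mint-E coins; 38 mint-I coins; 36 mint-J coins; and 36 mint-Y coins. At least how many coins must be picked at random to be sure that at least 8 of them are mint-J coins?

In the worst case for collecting mint-J coins, every non-mint-J coin comes out first.
There are 34 + 22 + 27 + 13 + 41 + 38 + 36 = 211 non-mint-J coins altogether.
After those, each further coin must be mint-J, so 211 + 8 = 219 draws guarantee 8 mint-J coins.

219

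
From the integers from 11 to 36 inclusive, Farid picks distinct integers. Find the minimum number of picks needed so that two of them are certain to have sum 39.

18

Two chosen integers sum to 39 exactly when both halves of some pair {x, 39−x} with 11 ≤ x ≤ 39−x ≤ 28 are chosen — 9 such pairs.
The remaining 8 elements (those with no distinct partner in range) can never complete a 39-sum, so the worst case takes all of them and one from each pair: 8 + 9 = 17.
By the pigeonhole principle, the 18th integer has to be the second member of some pair, so 17 + 1 = 18.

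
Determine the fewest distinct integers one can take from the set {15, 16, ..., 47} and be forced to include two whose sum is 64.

19

A set avoiding the sum 64 can contain at most one of each pair {x, 64−x}, plus the 3 elements whose complement lies outside the range or equal to its own complement.
The integers 15, …, 32 (18 of them) are such a set: any two sum to at least 15+16 = 31 and at most 31+32 = 63 < 64.
Any 19th integer completes one of the 15 pairs, so 19 choices force a sum of 64.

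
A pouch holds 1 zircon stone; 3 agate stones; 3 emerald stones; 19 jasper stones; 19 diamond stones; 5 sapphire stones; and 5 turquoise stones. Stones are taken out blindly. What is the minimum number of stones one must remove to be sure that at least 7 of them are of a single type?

By pigeonhole, put each drawn stone into a box by type. The largest draw with every box below 7 takes min(count, 6) from each type; types with fewer than 6 contribute all they have.
Σ min(cᵢ, 6) = 1 + 3 + 3 + 6 + 6 + 5 + 5 = 29.
Draw number 29 + 1 = 30 must push one box to 7.

30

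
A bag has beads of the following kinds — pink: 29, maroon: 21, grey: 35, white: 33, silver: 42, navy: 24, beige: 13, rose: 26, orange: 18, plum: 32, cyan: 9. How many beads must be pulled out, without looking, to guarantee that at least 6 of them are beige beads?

275

In the worst case for collecting beige beads, every non-beige bead comes out first.
There are 29 + 21 + 35 + 33 + 42 + 24 + 26 + 18 + 32 + 9 = 269 non-beige beads altogether.
After those, each further bead must be beige, so 269 + 6 = 275 draws guarantee 6 beige beads.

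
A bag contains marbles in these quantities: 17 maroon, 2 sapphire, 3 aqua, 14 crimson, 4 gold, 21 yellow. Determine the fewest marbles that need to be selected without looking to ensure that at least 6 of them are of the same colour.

The 6 colours are the holes; the marbles drawn are the pigeons.
To avoid 6 of any one colour, the worst case takes at most 5 of each colour, or every marble of a colour that has fewer than 5.
That gives 5 + 2 + 3 + 5 + 4 + 5 = 24 marbles with no colour reaching 6.
The next marble forces some colour to 6, so 24 + 1 = 25.

25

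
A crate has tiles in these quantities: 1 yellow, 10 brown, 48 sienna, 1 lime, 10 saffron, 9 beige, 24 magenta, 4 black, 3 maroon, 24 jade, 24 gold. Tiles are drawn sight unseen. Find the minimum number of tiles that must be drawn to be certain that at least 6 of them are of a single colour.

An adversary could hand out at most 5 tiles per colour (4 colours run out sooner): 1 + 5 + 5 + 1 + 5 + 5 + 5 + 4 + 3 + 5 + 5 = 44 tiles and still no colour has 6.
By the pigeonhole principle, one more tile lands in a colour already at 5, so 45 draws are enough and 44 are not.

45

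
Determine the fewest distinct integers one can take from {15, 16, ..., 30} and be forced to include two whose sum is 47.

A set avoiding the sum 47 can contain at most one of each pair {x, 47−x}, plus the 2 elements whose complement lies outside the range.
The integers 15, …, 23 (9 of them) are such a set: any two sum to at least 15+16 = 31 and at most 22+23 = 45 < 47.
By the pigeonhole principle, any 10th integer completes one of the 7 pairs, so 10 choices force a sum of 47.

10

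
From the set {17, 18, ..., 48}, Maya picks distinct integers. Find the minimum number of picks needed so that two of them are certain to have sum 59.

20

Two chosen integers sum to 59 exactly when both halves of some pair {x, 59−x} with 17 ≤ x ≤ 59−x ≤ 42 are chosen — 13 such pairs.
The remaining 6 elements (those with no distinct partner in range) can never complete a 59-sum, so the worst case takes all of them and one from each pair: 6 + 13 = 19.
By pigeonhole, the 20th integer has to be the second member of some pair, so 19 + 1 = 20.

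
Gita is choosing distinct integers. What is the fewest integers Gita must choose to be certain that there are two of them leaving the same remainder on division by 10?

11

Pigeonhole: the 10 residue classes mod 10 are the pigeonholes.
With 10 integers one could put 1 in each residue class and have no class reach 2.
The 11th integer pushes some class to 2, so 10·1 + 1 = 11.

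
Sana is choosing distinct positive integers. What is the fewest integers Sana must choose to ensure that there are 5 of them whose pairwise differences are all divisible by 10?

Integers whose pairwise differences are multiples of 10 are exactly those sharing a remainder mod 10. Pigeonhole: the 10 residue classes mod 10 are the pigeonholes.
With 40 integers one could put 4 in each residue class and have no class reach 5.
The 41st integer pushes some class to 5, so 10·4 + 1 = 41.

41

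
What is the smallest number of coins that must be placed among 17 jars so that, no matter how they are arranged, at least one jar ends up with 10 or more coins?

With 153 coins one could put exactly 9 in each of the 17 jars, and no jar would reach 10.
By pigeonhole, one more coin must land in a jar that already has 9, giving it 10.
So 17 × 9 + 1 = 154 coins are required.

154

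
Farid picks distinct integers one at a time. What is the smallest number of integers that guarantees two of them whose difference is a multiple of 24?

25

Integers whose pairwise differences are multiples of 24 are exactly those sharing a remainder mod 24. The 24 residue classes mod 24 are the pigeonholes.
With 24 integers one could put 1 in each residue class and have no class reach 2.
The 25th integer pushes some class to 2, so 24·1 + 1 = 25.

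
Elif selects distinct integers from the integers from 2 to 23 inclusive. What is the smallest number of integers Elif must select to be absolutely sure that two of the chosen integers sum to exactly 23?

Group the elements by complementary pair {x, 23−x}: {2,21}, {3,20}, {4,19}, …, giving 10 two-element pairs and 2 integers whose partner 23−x falls outside [2,23].
Pigeonhole: treating each of those 12 groups as a pigeonhole, one can pick one integer per group — 12 integers — with no two summing to 23.
The 13th integer lands in an occupied pair, forcing a sum of 23.

13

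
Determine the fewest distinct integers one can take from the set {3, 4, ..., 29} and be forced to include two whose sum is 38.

18

A set avoiding the sum 38 can contain at most one of each pair {x, 38−x}, plus the 7 elements whose complement lies outside the range or equal to its own complement.
The integers 3, …, 19 (17 of them) are such a set: any two sum to at least 3+4 = 7 and at most 18+19 = 37 < 38.
By pigeonhole, any 18th integer completes one of the 10 pairs, so 18 choices force a sum of 38.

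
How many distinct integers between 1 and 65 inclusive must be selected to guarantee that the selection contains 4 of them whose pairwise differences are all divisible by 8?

Integers whose pairwise differences are multiples of 8 are exactly those sharing a remainder mod 8. The 8 residue classes mod 8 are the pigeonholes.
With 24 integers one could put 3 in each residue class and have no class reach 4.
The 25th integer pushes some class to 4, so 8·3 + 1 = 25.

25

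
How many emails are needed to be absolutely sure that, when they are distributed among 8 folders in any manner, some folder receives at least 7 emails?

49

With 48 emails one could put exactly 6 in each of the 8 folders, and no folder would reach 7.
One more email must land in a folder that already has 6, giving it 7.
So 8 × 6 + 1 = 49 emails are required.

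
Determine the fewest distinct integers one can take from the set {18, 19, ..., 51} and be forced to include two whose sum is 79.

A set avoiding the sum 79 can contain at most one of each pair {x, 79−x}, plus the 10 elements whose complement lies outside the range.
The integers 18, …, 39 (22 of them) are such a set: any two sum to at least 18+19 = 37 and at most 38+39 = 77 < 79.
By pigeonhole, any 23rd integer completes one of the 12 pairs, so 23 choices force a sum of 79.

23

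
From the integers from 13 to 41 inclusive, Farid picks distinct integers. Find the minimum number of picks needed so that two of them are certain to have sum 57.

17

Group the elements by complementary pair {x, 57−x}: {16,41}, {17,40}, {18,39}, …, giving 13 two-element pairs and 3 integers whose partner 57−x falls outside [13,41].
Treating each of those 16 groups as a pigeonhole, one can pick one integer per group — 16 integers — with no two summing to 57.
The 17th integer lands in an occupied pair, forcing a sum of 57.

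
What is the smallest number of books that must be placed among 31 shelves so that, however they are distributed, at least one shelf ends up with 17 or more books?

497

With 496 books one could put exactly 16 in each of the 31 shelves, and no shelf would reach 17.
One more book must land in a shelf that already has 16, giving it 17.
So 31 × 16 + 1 = 497 books are required.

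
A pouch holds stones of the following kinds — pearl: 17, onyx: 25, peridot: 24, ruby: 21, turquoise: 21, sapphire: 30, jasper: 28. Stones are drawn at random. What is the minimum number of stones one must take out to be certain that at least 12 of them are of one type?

78

An adversary could hand out at most 11 stones per type: 11 + 11 + 11 + 11 + 11 + 11 + 11 = 77 stones and still no type has 12.
One more stone lands in a type already at 11, so 78 draws are enough and 77 are not.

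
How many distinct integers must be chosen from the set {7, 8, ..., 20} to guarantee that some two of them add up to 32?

A set avoiding the sum 32 can contain at most one of each pair {x, 32−x}, plus the 6 elements whose complement lies outside the range or equal to its own complement.
The integers 7, …, 16 (10 of them) are such a set: any two sum to at least 7+8 = 15 and at most 15+16 = 31 < 32.
By the pigeonhole principle, any 11th integer completes one of the 4 pairs, so 11 choices force a sum of 32.

11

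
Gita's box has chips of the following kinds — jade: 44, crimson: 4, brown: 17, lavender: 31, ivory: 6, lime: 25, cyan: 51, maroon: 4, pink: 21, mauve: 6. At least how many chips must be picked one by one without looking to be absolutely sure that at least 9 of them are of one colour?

An adversary could hand out at most 8 chips per colour (4 colours run out sooner): 8 + 4 + 8 + 8 + 6 + 8 + 8 + 4 + 8 + 6 = 68 chips and still no colour has 9.
Pigeonhole: one more chip lands in a colour already at 8, so 69 draws are enough and 68 are not.

69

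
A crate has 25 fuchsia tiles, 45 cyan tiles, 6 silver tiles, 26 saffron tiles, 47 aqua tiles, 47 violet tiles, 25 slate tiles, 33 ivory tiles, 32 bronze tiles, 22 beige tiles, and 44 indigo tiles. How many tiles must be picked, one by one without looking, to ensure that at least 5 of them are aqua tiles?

310

In the worst case for collecting aqua tiles, every non-aqua tile comes out first.
There are 25 + 45 + 6 + 26 + 47 + 25 + 33 + 32 + 22 + 44 = 305 non-aqua tiles altogether.
After those, each further tile must be aqua, so 305 + 5 = 310 draws guarantee 5 aqua tiles.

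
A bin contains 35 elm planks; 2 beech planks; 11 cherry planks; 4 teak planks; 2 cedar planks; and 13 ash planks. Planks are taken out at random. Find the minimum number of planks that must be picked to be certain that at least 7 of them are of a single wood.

27

Pigeonhole: the 6 woods are the holes; the planks drawn are the pigeons.
To avoid 7 of any one wood, the worst case takes at most 6 of each wood, or every plank of a wood that has fewer than 6.
That gives 6 + 2 + 6 + 4 + 2 + 6 = 26 planks with no wood reaching 7.
The next plank forces some wood to 7, so 26 + 1 = 27.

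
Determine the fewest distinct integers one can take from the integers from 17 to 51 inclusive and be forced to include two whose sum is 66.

Two chosen integers sum to 66 exactly when both halves of some pair {x, 66−x} with 17 ≤ x ≤ 66−x ≤ 49 are chosen — 16 such pairs.
The remaining 3 elements (those with no distinct partner in range) can never complete a 66-sum, so the worst case takes all of them and one from each pair: 3 + 16 = 19.
The 20th integer has to be the second member of some pair, so 19 + 1 = 20.

20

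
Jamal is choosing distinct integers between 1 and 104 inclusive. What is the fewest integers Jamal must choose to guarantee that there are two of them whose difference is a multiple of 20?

21

Integers whose pairwise differences are multiples of 20 are exactly those sharing a remainder mod 20. The 20 residue classes mod 20 are the pigeonholes.
With 20 integers one could put 1 in each residue class and have no class reach 2.
The 21st integer pushes some class to 2, so 20·1 + 1 = 21.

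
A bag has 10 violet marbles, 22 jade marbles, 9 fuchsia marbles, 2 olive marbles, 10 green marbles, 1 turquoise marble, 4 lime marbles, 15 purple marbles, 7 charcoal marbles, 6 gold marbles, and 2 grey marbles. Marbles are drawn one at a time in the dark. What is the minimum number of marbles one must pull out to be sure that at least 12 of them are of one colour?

By the pigeonhole principle, put each drawn marble into a box by colour. The largest draw with every box below 12 takes min(count, 11) from each colour; colours with fewer than 11 contribute all they have.
Σ min(cᵢ, 11) = 10 + 11 + 9 + 2 + 10 + 1 + 4 + 11 + 7 + 6 + 2 = 73.
Draw number 73 + 1 = 74 must push one box to 12.

74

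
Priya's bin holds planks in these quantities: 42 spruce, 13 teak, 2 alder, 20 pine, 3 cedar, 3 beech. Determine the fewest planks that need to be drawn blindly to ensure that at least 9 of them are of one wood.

An adversary could hand out at most 8 planks per wood (alder, cedar, beech run out sooner): 8 + 8 + 2 + 8 + 3 + 3 = 32 planks and still no wood has 9.
By pigeonhole, one more plank lands in a wood already at 8, so 33 draws are enough and 32 are not.

33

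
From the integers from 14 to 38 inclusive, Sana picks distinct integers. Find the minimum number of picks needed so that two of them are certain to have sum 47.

Two chosen integers sum to 47 exactly when both halves of some pair {x, 47−x} with 14 ≤ x ≤ 47−x ≤ 33 are chosen — 10 such pairs.
The remaining 5 elements (those with no distinct partner in range) can never complete a 47-sum, so the worst case takes all of them and one from each pair: 5 + 10 = 15.
The 16th integer has to be the second member of some pair, so 15 + 1 = 16.

16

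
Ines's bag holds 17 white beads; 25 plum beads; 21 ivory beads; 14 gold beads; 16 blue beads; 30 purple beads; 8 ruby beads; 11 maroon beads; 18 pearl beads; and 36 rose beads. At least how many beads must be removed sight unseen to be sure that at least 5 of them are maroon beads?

190

In the worst case for collecting maroon beads, every non-maroon bead comes out first.
There are 17 + 25 + 21 + 14 + 16 + 30 + 8 + 18 + 36 = 185 non-maroon beads altogether.
After those, each further bead must be maroon, so 185 + 5 = 190 draws guarantee 5 maroon beads.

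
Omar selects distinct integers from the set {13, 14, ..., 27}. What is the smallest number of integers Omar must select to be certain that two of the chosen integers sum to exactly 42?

Group the elements by complementary pair {x, 42−x}: {15,27}, {16,26}, {17,25}, …, giving 6 two-element pairs, the single value 21 (it cannot pair with itself since the integers are distinct), and 2 integers whose partner 42−x falls outside [13,27].
Treating each of those 9 groups as a pigeonhole, one can pick one integer per group — 9 integers — with no two summing to 42.
The 10th integer lands in an occupied pair, forcing a sum of 42.

10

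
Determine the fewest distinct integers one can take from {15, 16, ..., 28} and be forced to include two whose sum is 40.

A set avoiding the sum 40 can contain at most one of each pair {x, 40−x}, plus the 4 elements whose complement lies outside the range or equal to its own complement.
The integers 20, …, 28 (9 of them) are such a set: any two sum to at least 20+21 = 41 > 40.
Any 10th integer completes one of the 5 pairs, so 10 choices force a sum of 40.

10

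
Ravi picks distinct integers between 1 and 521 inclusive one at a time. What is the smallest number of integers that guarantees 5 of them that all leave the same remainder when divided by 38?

By the pigeonhole principle, the 38 residue classes mod 38 are the pigeonholes.
With 152 integers one could put 4 in each residue class and have no class reach 5.
The 153rd integer pushes some class to 5, so 38·4 + 1 = 153.

153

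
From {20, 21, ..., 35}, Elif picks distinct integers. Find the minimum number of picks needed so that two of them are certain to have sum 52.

A set avoiding the sum 52 can contain at most one of each pair {x, 52−x}, plus the 4 elements whose complement lies outside the range or equal to its own complement.
The integers 26, …, 35 (10 of them) are such a set: any two sum to at least 26+27 = 53 > 52.
Any 11th integer completes one of the 6 pairs, so 11 choices force a sum of 52.

11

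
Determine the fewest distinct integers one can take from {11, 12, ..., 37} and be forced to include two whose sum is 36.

A set avoiding the sum 36 can contain at most one of each pair {x, 36−x}, plus the 13 elements whose complement lies outside the range or equal to its own complement.
The integers 18, …, 37 (20 of them) are such a set: any two sum to at least 18+19 = 37 > 36.
Any 21st integer completes one of the 7 pairs, so 21 choices force a sum of 36.

21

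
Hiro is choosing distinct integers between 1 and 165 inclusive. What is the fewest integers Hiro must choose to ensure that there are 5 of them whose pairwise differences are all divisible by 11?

Integers whose pairwise differences are multiples of 11 are exactly those sharing a remainder mod 11. By pigeonhole, the 11 residue classes mod 11 are the pigeonholes.
With 44 integers one could put 4 in each residue class and have no class reach 5.
The 45th integer pushes some class to 5, so 11·4 + 1 = 45.

45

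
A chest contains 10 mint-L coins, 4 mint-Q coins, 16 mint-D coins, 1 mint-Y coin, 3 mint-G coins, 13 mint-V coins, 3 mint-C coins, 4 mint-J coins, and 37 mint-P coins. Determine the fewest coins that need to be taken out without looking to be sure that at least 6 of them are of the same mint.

By the pigeonhole principle, put each drawn coin into a box by mint. The largest draw with every box below 6 takes min(count, 5) from each mint; mints with fewer than 5 contribute all they have.
Σ min(cᵢ, 5) = 5 + 4 + 5 + 1 + 3 + 5 + 3 + 4 + 5 = 35.
Draw number 35 + 1 = 36 must push one box to 6.

36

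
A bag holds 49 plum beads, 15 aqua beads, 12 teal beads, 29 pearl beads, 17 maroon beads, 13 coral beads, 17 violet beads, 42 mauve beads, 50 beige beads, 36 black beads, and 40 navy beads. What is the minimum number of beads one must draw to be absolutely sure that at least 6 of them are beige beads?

In the worst case for collecting beige beads, every non-beige bead comes out first.
There are 49 + 15 + 12 + 29 + 17 + 13 + 17 + 42 + 36 + 40 = 270 non-beige beads altogether.
After those, each further bead must be beige, so 270 + 6 = 276 draws guarantee 6 beige beads.

276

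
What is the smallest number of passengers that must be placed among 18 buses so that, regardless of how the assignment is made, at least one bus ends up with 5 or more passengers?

With 72 passengers one could put exactly 4 in each of the 18 buses, and no bus would reach 5.
Pigeonhole: one more passenger must land in a bus that already has 4, giving it 5.
So 18 × 4 + 1 = 73 passengers are required.

73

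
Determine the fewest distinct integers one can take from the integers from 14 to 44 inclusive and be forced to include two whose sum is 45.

23

Two chosen integers sum to 45 exactly when both halves of some pair {x, 45−x} with 14 ≤ x ≤ 45−x ≤ 31 are chosen — 9 such pairs.
The remaining 13 elements (those with no distinct partner in range) can never complete a 45-sum, so the worst case takes all of them and one from each pair: 13 + 9 = 22.
By the pigeonhole principle, the 23rd integer has to be the second member of some pair, so 22 + 1 = 23.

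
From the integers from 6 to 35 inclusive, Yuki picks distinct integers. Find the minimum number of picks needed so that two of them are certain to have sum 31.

A set avoiding the sum 31 can contain at most one of each pair {x, 31−x}, plus the 10 elements whose complement lies outside the range.
The integers 16, …, 35 (20 of them) are such a set: any two sum to at least 16+17 = 33 > 31.
Pigeonhole: any 21st integer completes one of the 10 pairs, so 21 choices force a sum of 31.

21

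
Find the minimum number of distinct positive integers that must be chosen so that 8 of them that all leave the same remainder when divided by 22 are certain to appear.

By the pigeonhole principle, the 22 residue classes mod 22 are the pigeonholes.
With 154 integers one could put 7 in each residue class and have no class reach 8.
The 155th integer pushes some class to 8, so 22·7 + 1 = 155.

155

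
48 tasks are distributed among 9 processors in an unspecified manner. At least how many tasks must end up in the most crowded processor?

By pigeonhole, the 9 processors are the holes and the 48 tasks are the pigeons.
If every processor held at most 5 tasks, the total would be at most 9 × 5 = 45, which is less than 48.
So some processor holds at least ⌈48/9⌉ = 6 tasks.

6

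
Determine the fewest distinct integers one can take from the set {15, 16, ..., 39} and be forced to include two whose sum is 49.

Group the elements by complementary pair {x, 49−x}: {15,34}, {16,33}, {17,32}, …, giving 10 two-element pairs and 5 integers whose partner 49−x falls outside [15,39].
Treating each of those 15 groups as a pigeonhole, one can pick one integer per group — 15 integers — with no two summing to 49.
The 16th integer lands in an occupied pair, forcing a sum of 49.

16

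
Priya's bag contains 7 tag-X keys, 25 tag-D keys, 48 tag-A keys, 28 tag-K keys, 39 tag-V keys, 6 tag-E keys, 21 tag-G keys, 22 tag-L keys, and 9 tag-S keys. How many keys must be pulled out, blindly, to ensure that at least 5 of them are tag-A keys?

In the worst case for collecting tag-A keys, every non-tag-A key comes out first.
There are 7 + 25 + 28 + 39 + 6 + 21 + 22 + 9 = 157 non-tag-A keys altogether.
After those, each further key must be tag-A, so 157 + 5 = 162 draws guarantee 5 tag-A keys.

162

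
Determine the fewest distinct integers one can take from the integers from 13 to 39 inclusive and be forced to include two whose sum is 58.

Two chosen integers sum to 58 exactly when both halves of some pair {x, 58−x} with 19 ≤ x ≤ 58−x ≤ 39 are chosen — 10 such pairs.
The remaining 7 elements (those with no distinct partner in range) can never complete a 58-sum, so the worst case takes all of them and one from each pair: 7 + 10 = 17.
The 18th integer has to be the second member of some pair, so 17 + 1 = 18.

18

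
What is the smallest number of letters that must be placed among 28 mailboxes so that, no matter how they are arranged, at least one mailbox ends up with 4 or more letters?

85

With 84 letters one could put exactly 3 in each of the 28 mailboxes, and no mailbox would reach 4.
By the pigeonhole principle, one more letter must land in a mailbox that already has 3, giving it 4.
So 28 × 3 + 1 = 85 letters are required.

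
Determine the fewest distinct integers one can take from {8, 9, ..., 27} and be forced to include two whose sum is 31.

Two chosen integers sum to 31 exactly when both halves of some pair {x, 31−x} with 8 ≤ x ≤ 31−x ≤ 23 are chosen — 8 such pairs.
The remaining 4 elements (those with no distinct partner in range) can never complete a 31-sum, so the worst case takes all of them and one from each pair: 4 + 8 = 12.
The 13th integer has to be the second member of some pair, so 12 + 1 = 13.

13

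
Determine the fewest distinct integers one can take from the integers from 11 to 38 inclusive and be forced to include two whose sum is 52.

17

A set avoiding the sum 52 can contain at most one of each pair {x, 52−x}, plus the 4 elements whose complement lies outside the range or equal to its own complement.
The integers 11, …, 26 (16 of them) are such a set: any two sum to at least 11+12 = 23 and at most 25+26 = 51 < 52.
Pigeonhole: any 17th integer completes one of the 12 pairs, so 17 choices force a sum of 52.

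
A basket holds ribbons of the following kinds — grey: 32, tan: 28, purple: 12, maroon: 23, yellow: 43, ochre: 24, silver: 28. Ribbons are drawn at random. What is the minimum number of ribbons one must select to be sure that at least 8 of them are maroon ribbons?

175

In the worst case for collecting maroon ribbons, every non-maroon ribbon comes out first.
There are 32 + 28 + 12 + 43 + 24 + 28 = 167 non-maroon ribbons altogether.
After those, each further ribbon must be maroon, so 167 + 8 = 175 draws guarantee 8 maroon ribbons.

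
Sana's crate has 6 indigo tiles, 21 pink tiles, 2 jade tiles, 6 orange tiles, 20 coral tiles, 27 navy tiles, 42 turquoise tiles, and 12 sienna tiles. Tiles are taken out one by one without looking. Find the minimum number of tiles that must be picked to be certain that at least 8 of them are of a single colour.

An adversary could hand out at most 7 tiles per colour (indigo, jade, orange run out sooner): 6 + 7 + 2 + 6 + 7 + 7 + 7 + 7 = 49 tiles and still no colour has 8.
Pigeonhole: one more tile lands in a colour already at 7, so 50 draws are enough and 49 are not.

50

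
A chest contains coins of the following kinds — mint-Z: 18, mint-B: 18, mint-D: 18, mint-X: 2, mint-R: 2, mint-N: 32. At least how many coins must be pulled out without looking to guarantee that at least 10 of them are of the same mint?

41

An adversary could hand out at most 9 coins per mint (mint-X, mint-R run out sooner): 9 + 9 + 9 + 2 + 2 + 9 = 40 coins and still no mint has 10.
Pigeonhole: one more coin lands in a mint already at 9, so 41 draws are enough and 40 are not.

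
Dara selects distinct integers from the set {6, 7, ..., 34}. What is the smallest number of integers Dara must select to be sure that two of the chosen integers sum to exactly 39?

A set avoiding the sum 39 can contain at most one of each pair {x, 39−x}, plus the 1 element whose complement lies outside the range.
The integers 20, …, 34 (15 of them) are such a set: any two sum to at least 20+21 = 41 > 39.
By the pigeonhole principle, any 16th integer completes one of the 14 pairs, so 16 choices force a sum of 39.

16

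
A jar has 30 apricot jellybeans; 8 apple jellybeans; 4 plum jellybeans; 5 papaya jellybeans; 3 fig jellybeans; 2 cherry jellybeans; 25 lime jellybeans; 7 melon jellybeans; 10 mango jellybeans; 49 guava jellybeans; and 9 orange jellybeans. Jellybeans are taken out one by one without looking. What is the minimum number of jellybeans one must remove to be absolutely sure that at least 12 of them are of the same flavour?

An adversary could hand out at most 11 jellybeans per flavour (8 flavours run out sooner): 11 + 8 + 4 + 5 + 3 + 2 + 11 + 7 + 10 + 11 + 9 = 81 jellybeans and still no flavour has 12.
By pigeonhole, one more jellybean lands in a flavour already at 11, so 82 draws are enough and 81 are not.

82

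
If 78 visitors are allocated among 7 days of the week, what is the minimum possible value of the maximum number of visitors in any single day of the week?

The 7 days of the week are the holes and the 78 visitors are the pigeons.
If every day of the week held at most 11 visitors, the total would be at most 7 × 11 = 77, which is less than 78.
So some day of the week holds at least ⌈78/7⌉ = 12 visitors.

12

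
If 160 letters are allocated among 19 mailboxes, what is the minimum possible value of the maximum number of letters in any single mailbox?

By the pigeonhole principle, the 19 mailboxes are the holes and the 160 letters are the pigeons.
If every mailbox held at most 8 letters, the total would be at most 19 × 8 = 152, which is less than 160.
So some mailbox holds at least ⌈160/19⌉ = 9 letters.

9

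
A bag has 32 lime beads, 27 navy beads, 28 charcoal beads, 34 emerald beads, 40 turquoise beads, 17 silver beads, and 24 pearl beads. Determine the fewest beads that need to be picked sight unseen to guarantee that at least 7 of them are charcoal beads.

181

In the worst case for collecting charcoal beads, every non-charcoal bead comes out first.
There are 32 + 27 + 34 + 40 + 17 + 24 = 174 non-charcoal beads altogether.
After those, each further bead must be charcoal, so 174 + 7 = 181 draws guarantee 7 charcoal beads.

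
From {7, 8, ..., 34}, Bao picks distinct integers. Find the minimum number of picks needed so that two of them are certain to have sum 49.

Group the elements by complementary pair {x, 49−x}: {15,34}, {16,33}, {17,32}, …, giving 10 two-element pairs and 8 integers whose partner 49−x falls outside [7,34].
Pigeonhole: treating each of those 18 groups as a pigeonhole, one can pick one integer per group — 18 integers — with no two summing to 49.
The 19th integer lands in an occupied pair, forcing a sum of 49.

19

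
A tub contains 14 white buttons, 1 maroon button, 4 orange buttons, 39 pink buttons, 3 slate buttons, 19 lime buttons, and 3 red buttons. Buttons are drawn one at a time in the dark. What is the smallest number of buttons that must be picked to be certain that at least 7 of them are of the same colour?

30

The 7 colours are the holes; the buttons drawn are the pigeons.
To avoid 7 of any one colour, the worst case takes at most 6 of each colour, or every button of a colour that has fewer than 6.
That gives 6 + 1 + 4 + 6 + 3 + 6 + 3 = 29 buttons with no colour reaching 7.
The next button forces some colour to 7, so 29 + 1 = 30.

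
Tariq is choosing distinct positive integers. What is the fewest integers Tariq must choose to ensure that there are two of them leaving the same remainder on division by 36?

By the pigeonhole principle, the 36 residue classes mod 36 are the pigeonholes.
With 36 integers one could put 1 in each residue class and have no class reach 2.
The 37th integer pushes some class to 2, so 36·1 + 1 = 37.

37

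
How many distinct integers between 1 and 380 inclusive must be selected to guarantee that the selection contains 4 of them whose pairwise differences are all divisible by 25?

Integers whose pairwise differences are multiples of 25 are exactly those sharing a remainder mod 25. Pigeonhole: the 25 residue classes mod 25 are the pigeonholes.
With 75 integers one could put 3 in each residue class and have no class reach 4.
The 76th integer pushes some class to 4, so 25·3 + 1 = 76.

76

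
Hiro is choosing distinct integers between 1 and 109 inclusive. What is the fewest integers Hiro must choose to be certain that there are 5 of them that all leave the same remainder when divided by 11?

Pigeonhole: the 11 residue classes mod 11 are the pigeonholes.
With 44 integers one could put 4 in each residue class and have no class reach 5.
The 45th integer pushes some class to 5, so 11·4 + 1 = 45.

45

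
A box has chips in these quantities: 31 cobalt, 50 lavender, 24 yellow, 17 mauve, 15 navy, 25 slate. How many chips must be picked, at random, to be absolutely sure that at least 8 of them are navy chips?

In the worst case for collecting navy chips, every non-navy chip comes out first.
There are 31 + 50 + 24 + 17 + 25 = 147 non-navy chips altogether.
After those, each further chip must be navy, so 147 + 8 = 155 draws guarantee 8 navy chips.

155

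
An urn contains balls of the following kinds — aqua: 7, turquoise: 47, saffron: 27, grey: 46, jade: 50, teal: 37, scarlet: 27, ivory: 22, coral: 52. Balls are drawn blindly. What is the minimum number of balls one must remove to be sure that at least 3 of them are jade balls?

In the worst case for collecting jade balls, every non-jade ball comes out first.
There are 7 + 47 + 27 + 46 + 37 + 27 + 22 + 52 = 265 non-jade balls altogether.
After those, each further ball must be jade, so 265 + 3 = 268 draws guarantee 3 jade balls.

268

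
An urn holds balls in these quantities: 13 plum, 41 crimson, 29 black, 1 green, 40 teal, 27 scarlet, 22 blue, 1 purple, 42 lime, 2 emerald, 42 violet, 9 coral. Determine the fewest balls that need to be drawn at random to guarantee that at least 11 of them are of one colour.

94

Pigeonhole: put each drawn ball into a box by colour. The largest draw with every box below 11 takes min(count, 10) from each colour; colours with fewer than 10 contribute all they have.
Σ min(cᵢ, 10) = 10 + 10 + 10 + 1 + 10 + 10 + 10 + 1 + 10 + 2 + 10 + 9 = 93.
Draw number 93 + 1 = 94 must push one box to 11.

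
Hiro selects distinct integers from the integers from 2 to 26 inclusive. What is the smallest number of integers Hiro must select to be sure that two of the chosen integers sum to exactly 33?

16

Two chosen integers sum to 33 exactly when both halves of some pair {x, 33−x} with 7 ≤ x ≤ 33−x ≤ 26 are chosen — 10 such pairs.
The remaining 5 elements (those with no distinct partner in range) can never complete a 33-sum, so the worst case takes all of them and one from each pair: 5 + 10 = 15.
The 16th integer has to be the second member of some pair, so 15 + 1 = 16.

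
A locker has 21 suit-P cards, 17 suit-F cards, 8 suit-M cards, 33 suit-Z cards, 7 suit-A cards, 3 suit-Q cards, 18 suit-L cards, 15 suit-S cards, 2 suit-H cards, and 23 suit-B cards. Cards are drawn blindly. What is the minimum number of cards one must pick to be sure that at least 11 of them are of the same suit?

An adversary could hand out at most 10 cards per suit (4 suits run out sooner): 10 + 10 + 8 + 10 + 7 + 3 + 10 + 10 + 2 + 10 = 80 cards and still no suit has 11.
One more card lands in a suit already at 10, so 81 draws are enough and 80 are not.

81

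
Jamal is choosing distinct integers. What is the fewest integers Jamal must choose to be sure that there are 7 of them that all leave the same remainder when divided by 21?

By the pigeonhole principle, the 21 residue classes mod 21 are the pigeonholes.
With 126 integers one could put 6 in each residue class and have no class reach 7.
The 127th integer pushes some class to 7, so 21·6 + 1 = 127.

127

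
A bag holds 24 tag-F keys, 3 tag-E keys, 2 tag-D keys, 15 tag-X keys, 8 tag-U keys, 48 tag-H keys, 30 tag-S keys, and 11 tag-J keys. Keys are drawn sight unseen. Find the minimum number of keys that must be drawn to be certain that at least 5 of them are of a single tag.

Put each drawn key into a box by tag. The largest draw with every box below 5 takes min(count, 4) from each tag; tags with fewer than 4 contribute all they have.
Σ min(cᵢ, 4) = 4 + 3 + 2 + 4 + 4 + 4 + 4 + 4 = 29.
Draw number 29 + 1 = 30 must push one box to 5.

30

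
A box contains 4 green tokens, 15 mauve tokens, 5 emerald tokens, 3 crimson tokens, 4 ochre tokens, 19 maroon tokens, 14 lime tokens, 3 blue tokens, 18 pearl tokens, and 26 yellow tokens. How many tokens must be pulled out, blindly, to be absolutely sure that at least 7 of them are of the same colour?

An adversary could hand out at most 6 tokens per colour (5 colours run out sooner): 4 + 6 + 5 + 3 + 4 + 6 + 6 + 3 + 6 + 6 = 49 tokens and still no colour has 7.
Pigeonhole: one more token lands in a colour already at 6, so 50 draws are enough and 49 are not.

50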